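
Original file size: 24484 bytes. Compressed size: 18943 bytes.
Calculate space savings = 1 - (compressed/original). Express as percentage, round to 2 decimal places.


ratio = compressed/original = 18943/24484 = 0.773689
savings = 1 - ratio = 1 - 0.773689 = 0.226311
as a percentage: 0.226311 * 100 = 22.63%

Space savings = 1 - 18943/24484 = 22.63%


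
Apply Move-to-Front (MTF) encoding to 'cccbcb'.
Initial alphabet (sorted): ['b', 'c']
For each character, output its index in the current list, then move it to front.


MTF encoding:
'c': index 1 in ['b', 'c'] -> ['c', 'b']
'c': index 0 in ['c', 'b'] -> ['c', 'b']
'c': index 0 in ['c', 'b'] -> ['c', 'b']
'b': index 1 in ['c', 'b'] -> ['b', 'c']
'c': index 1 in ['b', 'c'] -> ['c', 'b']
'b': index 1 in ['c', 'b'] -> ['b', 'c']


Output: [1, 0, 0, 1, 1, 1]


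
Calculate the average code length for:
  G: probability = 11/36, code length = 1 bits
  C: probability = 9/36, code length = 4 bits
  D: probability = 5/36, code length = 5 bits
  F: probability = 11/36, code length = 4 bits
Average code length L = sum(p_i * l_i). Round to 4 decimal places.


Weighted contributions p_i * l_i:
  G: (11/36) * 1 = 11/36
  C: (9/36) * 4 = 36/36
  D: (5/36) * 5 = 25/36
  F: (11/36) * 4 = 44/36
Sum = (11 + 36 + 25 + 44)/36 = 116/36

L = 116/36 = 3.2222 bits/symbol


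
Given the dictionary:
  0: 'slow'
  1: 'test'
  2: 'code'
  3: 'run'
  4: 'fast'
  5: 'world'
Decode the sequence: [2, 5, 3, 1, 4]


Look up each index in the dictionary:
  2 -> 'code'
  5 -> 'world'
  3 -> 'run'
  1 -> 'test'
  4 -> 'fast'

Decoded: "code world run test fast"


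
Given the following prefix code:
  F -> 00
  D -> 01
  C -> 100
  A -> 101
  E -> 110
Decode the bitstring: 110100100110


Decoding step by step:
Bits 110 -> E
Bits 100 -> C
Bits 100 -> C
Bits 110 -> E


Decoded message: ECCE


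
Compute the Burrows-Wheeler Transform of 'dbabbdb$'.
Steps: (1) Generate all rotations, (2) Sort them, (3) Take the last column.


Rotations (sorted):
  0: $dbabbdb -> last char: b
  1: abbdb$db -> last char: b
  2: b$dbabbd -> last char: d
  3: babbdb$d -> last char: d
  4: bbdb$dba -> last char: a
  5: bdb$dbab -> last char: b
  6: db$dbabb -> last char: b
  7: dbabbdb$ -> last char: $


BWT = bbddabb$


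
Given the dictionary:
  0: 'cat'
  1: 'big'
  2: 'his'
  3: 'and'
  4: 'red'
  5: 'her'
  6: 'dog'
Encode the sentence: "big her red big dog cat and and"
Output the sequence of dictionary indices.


Look up each word in the dictionary:
  'big' -> 1
  'her' -> 5
  'red' -> 4
  'big' -> 1
  'dog' -> 6
  'cat' -> 0
  'and' -> 3
  'and' -> 3

Encoded: [1, 5, 4, 1, 6, 0, 3, 3]


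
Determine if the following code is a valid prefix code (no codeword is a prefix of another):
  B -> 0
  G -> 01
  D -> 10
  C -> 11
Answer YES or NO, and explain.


Checking each pair (does one codeword prefix another?):
  B='0' vs G='01': prefix -- VIOLATION

NO -- this is NOT a valid prefix code. B (0) is a prefix of G (01).


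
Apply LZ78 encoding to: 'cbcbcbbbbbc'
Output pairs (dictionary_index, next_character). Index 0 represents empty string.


LZ78 encoding steps:
Dictionary: {0: ''}
Step 1: w='' (idx 0), next='c' -> output (0, 'c'), add 'c' as idx 1
Step 2: w='' (idx 0), next='b' -> output (0, 'b'), add 'b' as idx 2
Step 3: w='c' (idx 1), next='b' -> output (1, 'b'), add 'cb' as idx 3
Step 4: w='cb' (idx 3), next='b' -> output (3, 'b'), add 'cbb' as idx 4
Step 5: w='b' (idx 2), next='b' -> output (2, 'b'), add 'bb' as idx 5
Step 6: w='b' (idx 2), next='c' -> output (2, 'c'), add 'bc' as idx 6


Encoded: [(0, 'c'), (0, 'b'), (1, 'b'), (3, 'b'), (2, 'b'), (2, 'c')]


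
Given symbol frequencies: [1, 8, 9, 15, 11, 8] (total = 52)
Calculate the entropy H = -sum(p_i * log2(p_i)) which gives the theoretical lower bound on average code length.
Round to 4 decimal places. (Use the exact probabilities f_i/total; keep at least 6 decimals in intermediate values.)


Per-symbol terms -p_i * log2(p_i) with p_i = f_i/52:
  p = 1/52 = 0.019231: log2(p) = -5.700440, -p*log2(p) = 0.109624
  p = 8/52 = 0.153846: log2(p) = -2.700440, -p*log2(p) = 0.415452
  p = 9/52 = 0.173077: log2(p) = -2.530515, -p*log2(p) = 0.437974
  p = 15/52 = 0.288462: log2(p) = -1.793549, -p*log2(p) = 0.517370
  p = 11/52 = 0.211538: log2(p) = -2.241008, -p*log2(p) = 0.474059
  p = 8/52 = 0.153846: log2(p) = -2.700440, -p*log2(p) = 0.415452
H = 0.109624 + 0.415452 + 0.437974 + 0.517370 + 0.474059 + 0.415452 = 2.369931

H = 2.3699 bits/symbol


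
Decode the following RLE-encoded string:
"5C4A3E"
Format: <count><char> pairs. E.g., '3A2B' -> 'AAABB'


Expanding each <count><char> pair:
  5C -> 'CCCCC'
  4A -> 'AAAA'
  3E -> 'EEE'

Decoded = CCCCCAAAAEEE


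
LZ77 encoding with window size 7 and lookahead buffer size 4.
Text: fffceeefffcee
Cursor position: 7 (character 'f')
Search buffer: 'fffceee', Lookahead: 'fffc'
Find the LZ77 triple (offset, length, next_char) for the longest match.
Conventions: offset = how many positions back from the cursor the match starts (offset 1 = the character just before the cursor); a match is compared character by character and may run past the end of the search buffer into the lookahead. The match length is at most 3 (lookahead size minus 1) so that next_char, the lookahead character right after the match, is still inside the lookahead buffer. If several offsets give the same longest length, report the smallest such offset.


Try each offset into the search buffer:
  offset=1 (pos 6, char 'e'): match length 0
  offset=2 (pos 5, char 'e'): match length 0
  offset=3 (pos 4, char 'e'): match length 0
  offset=4 (pos 3, char 'c'): match length 0
  offset=5 (pos 2, char 'f'): match length 1
  offset=6 (pos 1, char 'f'): match length 2
  offset=7 (pos 0, char 'f'): match length 3
Longest match has length 3 at offset 7.
next_char = character at position 7 + 3 = 10 -> 'c'

Best match: offset=7, length=3 (matching 'fff' starting at position 0)
LZ77 triple: (7, 3, 'c')


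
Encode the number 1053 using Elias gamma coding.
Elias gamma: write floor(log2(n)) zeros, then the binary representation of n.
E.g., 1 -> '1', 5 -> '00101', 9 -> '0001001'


num_bits = floor(log2(1053)) + 1 = 11
leading_zeros = num_bits - 1 = 10
binary(1053) = 10000011101

Elias gamma(1053) = '0000000000' + '10000011101' = 000000000010000011101 (21 bits)


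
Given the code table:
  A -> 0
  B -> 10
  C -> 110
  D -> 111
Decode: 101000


Decoding:
10 -> B
10 -> B
0 -> A
0 -> A


Result: BBAA


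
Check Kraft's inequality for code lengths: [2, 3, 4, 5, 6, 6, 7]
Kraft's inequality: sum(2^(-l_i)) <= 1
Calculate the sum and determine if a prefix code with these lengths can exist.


Sum = 2^(-2) + 2^(-3) + 2^(-4) + 2^(-5) + 2^(-6) + 2^(-6) + 2^(-7)
    = 0.25 + 0.125 + 0.0625 + 0.03125 + 0.015625 + 0.015625 + 0.0078125
    = 65/128 = 0.5078125
Since 0.5078125 <= 1, Kraft's inequality IS satisfied.
A prefix code with these lengths CAN exist.

Kraft sum = 0.5078125. Satisfied.


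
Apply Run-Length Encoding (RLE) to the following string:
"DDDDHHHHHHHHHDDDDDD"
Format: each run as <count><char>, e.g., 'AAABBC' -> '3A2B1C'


Scanning runs left to right:
  i=0: run of 'D' x 4 -> '4D'
  i=4: run of 'H' x 9 -> '9H'
  i=13: run of 'D' x 6 -> '6D'

RLE = 4D9H6D


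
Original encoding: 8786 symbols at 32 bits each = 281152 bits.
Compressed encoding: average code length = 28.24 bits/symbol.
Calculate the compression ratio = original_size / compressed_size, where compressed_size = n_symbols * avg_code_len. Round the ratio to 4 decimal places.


original_size = n_symbols * orig_bits = 8786 * 32 = 281152 bits
compressed_size = n_symbols * avg_code_len = 8786 * 28.24 = 248116.64 bits
ratio = original_size / compressed_size = 281152 / 248116.64 = 1.1331

Compression ratio = 1.1331


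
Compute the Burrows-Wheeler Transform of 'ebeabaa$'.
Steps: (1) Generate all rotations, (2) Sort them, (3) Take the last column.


Rotations (sorted):
  0: $ebeabaa -> last char: a
  1: a$ebeaba -> last char: a
  2: aa$ebeab -> last char: b
  3: abaa$ebe -> last char: e
  4: baa$ebea -> last char: a
  5: beabaa$e -> last char: e
  6: eabaa$eb -> last char: b
  7: ebeabaa$ -> last char: $


BWT = aabeaeb$


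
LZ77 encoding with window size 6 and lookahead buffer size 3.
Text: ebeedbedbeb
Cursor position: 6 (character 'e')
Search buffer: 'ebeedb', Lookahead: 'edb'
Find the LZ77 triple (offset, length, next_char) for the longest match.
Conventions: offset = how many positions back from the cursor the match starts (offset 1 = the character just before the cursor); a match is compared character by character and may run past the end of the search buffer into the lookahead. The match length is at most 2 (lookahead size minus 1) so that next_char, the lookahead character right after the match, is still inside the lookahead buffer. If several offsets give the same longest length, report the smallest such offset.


Try each offset into the search buffer:
  offset=1 (pos 5, char 'b'): match length 0
  offset=2 (pos 4, char 'd'): match length 0
  offset=3 (pos 3, char 'e'): match length 2
  offset=4 (pos 2, char 'e'): match length 1
  offset=5 (pos 1, char 'b'): match length 0
  offset=6 (pos 0, char 'e'): match length 1
Longest match has length 2 at offset 3.
next_char = character at position 6 + 2 = 8 -> 'b'

Best match: offset=3, length=2 (matching 'ed' starting at position 3)
LZ77 triple: (3, 2, 'b')


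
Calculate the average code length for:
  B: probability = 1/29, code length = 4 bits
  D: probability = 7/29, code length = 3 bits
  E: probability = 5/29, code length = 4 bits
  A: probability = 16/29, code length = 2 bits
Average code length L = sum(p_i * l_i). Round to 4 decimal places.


Weighted contributions p_i * l_i:
  B: (1/29) * 4 = 4/29
  D: (7/29) * 3 = 21/29
  E: (5/29) * 4 = 20/29
  A: (16/29) * 2 = 32/29
Sum = (4 + 21 + 20 + 32)/29 = 77/29

L = 77/29 = 2.6552 bits/symbol


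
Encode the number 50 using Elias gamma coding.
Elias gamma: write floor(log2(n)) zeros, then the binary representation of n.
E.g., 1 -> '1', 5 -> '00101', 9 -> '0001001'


num_bits = floor(log2(50)) + 1 = 6
leading_zeros = num_bits - 1 = 5
binary(50) = 110010

Elias gamma(50) = '00000' + '110010' = 00000110010 (11 bits)


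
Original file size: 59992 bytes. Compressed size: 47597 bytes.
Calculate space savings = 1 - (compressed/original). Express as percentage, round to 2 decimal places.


ratio = compressed/original = 47597/59992 = 0.793389
savings = 1 - ratio = 1 - 0.793389 = 0.206611
as a percentage: 0.206611 * 100 = 20.66%

Space savings = 1 - 47597/59992 = 20.66%


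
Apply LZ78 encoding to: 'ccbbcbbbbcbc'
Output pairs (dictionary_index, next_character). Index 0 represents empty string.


LZ78 encoding steps:
Dictionary: {0: ''}
Step 1: w='' (idx 0), next='c' -> output (0, 'c'), add 'c' as idx 1
Step 2: w='c' (idx 1), next='b' -> output (1, 'b'), add 'cb' as idx 2
Step 3: w='' (idx 0), next='b' -> output (0, 'b'), add 'b' as idx 3
Step 4: w='cb' (idx 2), next='b' -> output (2, 'b'), add 'cbb' as idx 4
Step 5: w='b' (idx 3), next='b' -> output (3, 'b'), add 'bb' as idx 5
Step 6: w='cb' (idx 2), next='c' -> output (2, 'c'), add 'cbc' as idx 6


Encoded: [(0, 'c'), (1, 'b'), (0, 'b'), (2, 'b'), (3, 'b'), (2, 'c')]


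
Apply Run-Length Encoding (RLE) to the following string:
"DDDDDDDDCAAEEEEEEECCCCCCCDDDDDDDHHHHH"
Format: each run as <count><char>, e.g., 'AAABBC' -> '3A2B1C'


Scanning runs left to right:
  i=0: run of 'D' x 8 -> '8D'
  i=8: run of 'C' x 1 -> '1C'
  i=9: run of 'A' x 2 -> '2A'
  i=11: run of 'E' x 7 -> '7E'
  i=18: run of 'C' x 7 -> '7C'
  i=25: run of 'D' x 7 -> '7D'
  i=32: run of 'H' x 5 -> '5H'

RLE = 8D1C2A7E7C7D5H


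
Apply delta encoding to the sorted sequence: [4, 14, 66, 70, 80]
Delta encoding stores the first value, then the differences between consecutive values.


First value: 4
Deltas:
  14 - 4 = 10
  66 - 14 = 52
  70 - 66 = 4
  80 - 70 = 10


Delta encoded: [4, 10, 52, 4, 10]


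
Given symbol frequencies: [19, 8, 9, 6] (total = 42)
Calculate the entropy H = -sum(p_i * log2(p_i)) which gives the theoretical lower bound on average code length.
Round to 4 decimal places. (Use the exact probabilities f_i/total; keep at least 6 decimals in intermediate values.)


Per-symbol terms -p_i * log2(p_i) with p_i = f_i/42:
  p = 19/42 = 0.452381: log2(p) = -1.144390, -p*log2(p) = 0.517700
  p = 8/42 = 0.190476: log2(p) = -2.392317, -p*log2(p) = 0.455680
  p = 9/42 = 0.214286: log2(p) = -2.222392, -p*log2(p) = 0.476227
  p = 6/42 = 0.142857: log2(p) = -2.807355, -p*log2(p) = 0.401051
H = 0.517700 + 0.455680 + 0.476227 + 0.401051 = 1.850658

H = 1.8507 bits/symbol


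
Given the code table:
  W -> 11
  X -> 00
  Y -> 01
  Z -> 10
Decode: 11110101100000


Decoding:
11 -> W
11 -> W
01 -> Y
01 -> Y
10 -> Z
00 -> X
00 -> X


Result: WWYYZXX


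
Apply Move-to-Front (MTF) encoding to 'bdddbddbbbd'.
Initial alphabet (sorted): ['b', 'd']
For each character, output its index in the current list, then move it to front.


MTF encoding:
'b': index 0 in ['b', 'd'] -> ['b', 'd']
'd': index 1 in ['b', 'd'] -> ['d', 'b']
'd': index 0 in ['d', 'b'] -> ['d', 'b']
'd': index 0 in ['d', 'b'] -> ['d', 'b']
'b': index 1 in ['d', 'b'] -> ['b', 'd']
'd': index 1 in ['b', 'd'] -> ['d', 'b']
'd': index 0 in ['d', 'b'] -> ['d', 'b']
'b': index 1 in ['d', 'b'] -> ['b', 'd']
'b': index 0 in ['b', 'd'] -> ['b', 'd']
'b': index 0 in ['b', 'd'] -> ['b', 'd']
'd': index 1 in ['b', 'd'] -> ['d', 'b']


Output: [0, 1, 0, 0, 1, 1, 0, 1, 0, 0, 1]


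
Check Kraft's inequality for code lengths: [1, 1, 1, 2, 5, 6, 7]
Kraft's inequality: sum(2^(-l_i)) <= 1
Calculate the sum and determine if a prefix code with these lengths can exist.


Sum = 2^(-1) + 2^(-1) + 2^(-1) + 2^(-2) + 2^(-5) + 2^(-6) + 2^(-7)
    = 0.5 + 0.5 + 0.5 + 0.25 + 0.03125 + 0.015625 + 0.0078125
    = 231/128 = 1.8046875
Since 1.8046875 > 1, Kraft's inequality is NOT satisfied.
A prefix code with these lengths CANNOT exist.

Kraft sum = 1.8046875. Not satisfied.


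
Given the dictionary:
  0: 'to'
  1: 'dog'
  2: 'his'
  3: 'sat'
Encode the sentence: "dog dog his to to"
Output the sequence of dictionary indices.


Look up each word in the dictionary:
  'dog' -> 1
  'dog' -> 1
  'his' -> 2
  'to' -> 0
  'to' -> 0

Encoded: [1, 1, 2, 0, 0]


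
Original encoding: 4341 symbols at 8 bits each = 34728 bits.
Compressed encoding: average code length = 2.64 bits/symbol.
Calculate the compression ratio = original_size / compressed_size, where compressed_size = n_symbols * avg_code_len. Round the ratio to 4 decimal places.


original_size = n_symbols * orig_bits = 4341 * 8 = 34728 bits
compressed_size = n_symbols * avg_code_len = 4341 * 2.64 = 11460.24 bits
ratio = original_size / compressed_size = 34728 / 11460.24 = 3.0303

Compression ratio = 3.0303


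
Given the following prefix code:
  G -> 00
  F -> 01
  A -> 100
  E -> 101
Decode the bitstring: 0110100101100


Decoding step by step:
Bits 01 -> F
Bits 101 -> E
Bits 00 -> G
Bits 101 -> E
Bits 100 -> A


Decoded message: FEGEA


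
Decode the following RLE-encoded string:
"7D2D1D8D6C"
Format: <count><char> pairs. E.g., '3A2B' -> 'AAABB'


Expanding each <count><char> pair:
  7D -> 'DDDDDDD'
  2D -> 'DD'
  1D -> 'D'
  8D -> 'DDDDDDDD'
  6C -> 'CCCCCC'

Decoded = DDDDDDDDDDDDDDDDDDCCCCCC


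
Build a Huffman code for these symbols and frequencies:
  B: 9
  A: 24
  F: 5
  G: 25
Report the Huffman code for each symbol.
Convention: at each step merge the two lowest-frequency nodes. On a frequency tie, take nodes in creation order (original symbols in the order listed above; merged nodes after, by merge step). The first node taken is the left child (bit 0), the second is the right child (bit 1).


Huffman tree construction:
Step 1: Merge F(5) + B(9) = 14
Step 2: Merge (F+B)(14) + A(24) = 38
Step 3: Merge G(25) + ((F+B)+A)(38) = 63
Read each symbol's code off the tree from the root (left child = 0, right child = 1).

Codes:
  B: 101 (length 3)
  A: 11 (length 2)
  F: 100 (length 3)
  G: 0 (length 1)
Average code length: 115/63 = 1.8254 bits/symbol


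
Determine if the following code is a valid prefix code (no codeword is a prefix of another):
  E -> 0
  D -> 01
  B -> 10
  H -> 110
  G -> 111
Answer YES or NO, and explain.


Checking each pair (does one codeword prefix another?):
  E='0' vs D='01': prefix -- VIOLATION

NO -- this is NOT a valid prefix code. E (0) is a prefix of D (01).


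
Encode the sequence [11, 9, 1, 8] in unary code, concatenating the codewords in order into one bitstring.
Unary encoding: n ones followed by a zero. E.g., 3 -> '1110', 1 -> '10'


Encode each number as n ones followed by a terminating 0:
  11 -> 111111111110 (12 bits)
  9 -> 1111111110 (10 bits)
  1 -> 10 (2 bits)
  8 -> 111111110 (9 bits)
Total length = 12 + 10 + 2 + 9 = 33 bits.

Unary([11, 9, 1, 8]) = 111111111110111111111010111111110 (33 bits)


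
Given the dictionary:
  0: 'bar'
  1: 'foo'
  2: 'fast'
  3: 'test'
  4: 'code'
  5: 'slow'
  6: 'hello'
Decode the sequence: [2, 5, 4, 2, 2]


Look up each index in the dictionary:
  2 -> 'fast'
  5 -> 'slow'
  4 -> 'code'
  2 -> 'fast'
  2 -> 'fast'

Decoded: "fast slow code fast fast"


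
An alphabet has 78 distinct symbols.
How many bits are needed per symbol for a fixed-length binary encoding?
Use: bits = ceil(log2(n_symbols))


log2(78) = 6.2854
Bracket: 2^6 = 64 < 78 <= 2^7 = 128
So ceil(log2(78)) = 7

bits = ceil(log2(78)) = ceil(6.2854) = 7 bits


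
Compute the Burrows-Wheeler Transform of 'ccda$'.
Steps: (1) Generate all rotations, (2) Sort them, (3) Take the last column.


Rotations (sorted):
  0: $ccda -> last char: a
  1: a$ccd -> last char: d
  2: ccda$ -> last char: $
  3: cda$c -> last char: c
  4: da$cc -> last char: c


BWT = ad$cc


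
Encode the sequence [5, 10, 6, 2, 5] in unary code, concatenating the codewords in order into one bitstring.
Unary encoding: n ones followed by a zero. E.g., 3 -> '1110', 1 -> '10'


Encode each number as n ones followed by a terminating 0:
  5 -> 111110 (6 bits)
  10 -> 11111111110 (11 bits)
  6 -> 1111110 (7 bits)
  2 -> 110 (3 bits)
  5 -> 111110 (6 bits)
Total length = 6 + 11 + 7 + 3 + 6 = 33 bits.

Unary([5, 10, 6, 2, 5]) = 111110111111111101111110110111110 (33 bits)


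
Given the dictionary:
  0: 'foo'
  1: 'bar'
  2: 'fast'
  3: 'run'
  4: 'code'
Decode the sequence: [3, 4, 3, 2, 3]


Look up each index in the dictionary:
  3 -> 'run'
  4 -> 'code'
  3 -> 'run'
  2 -> 'fast'
  3 -> 'run'

Decoded: "run code run fast run"


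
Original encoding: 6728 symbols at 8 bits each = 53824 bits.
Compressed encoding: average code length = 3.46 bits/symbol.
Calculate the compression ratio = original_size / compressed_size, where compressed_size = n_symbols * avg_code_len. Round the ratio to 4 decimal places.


original_size = n_symbols * orig_bits = 6728 * 8 = 53824 bits
compressed_size = n_symbols * avg_code_len = 6728 * 3.46 = 23278.88 bits
ratio = original_size / compressed_size = 53824 / 23278.88 = 2.3121

Compression ratio = 2.3121


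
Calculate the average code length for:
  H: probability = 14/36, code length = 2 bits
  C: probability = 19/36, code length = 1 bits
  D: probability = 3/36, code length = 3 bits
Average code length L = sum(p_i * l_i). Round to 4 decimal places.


Weighted contributions p_i * l_i:
  H: (14/36) * 2 = 28/36
  C: (19/36) * 1 = 19/36
  D: (3/36) * 3 = 9/36
Sum = (28 + 19 + 9)/36 = 56/36

L = 56/36 = 1.5556 bits/symbol


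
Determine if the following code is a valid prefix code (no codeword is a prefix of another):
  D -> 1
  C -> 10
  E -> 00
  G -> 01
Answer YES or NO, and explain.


Checking each pair (does one codeword prefix another?):
  D='1' vs C='10': prefix -- VIOLATION

NO -- this is NOT a valid prefix code. D (1) is a prefix of C (10).


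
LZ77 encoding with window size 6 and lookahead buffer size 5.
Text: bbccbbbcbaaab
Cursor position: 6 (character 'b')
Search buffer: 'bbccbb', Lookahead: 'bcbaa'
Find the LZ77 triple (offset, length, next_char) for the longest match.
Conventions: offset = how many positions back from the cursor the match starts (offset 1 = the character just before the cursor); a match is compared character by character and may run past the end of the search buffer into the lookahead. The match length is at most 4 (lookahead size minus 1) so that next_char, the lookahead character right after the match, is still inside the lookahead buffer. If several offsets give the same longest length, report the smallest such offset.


Try each offset into the search buffer:
  offset=1 (pos 5, char 'b'): match length 1
  offset=2 (pos 4, char 'b'): match length 1
  offset=3 (pos 3, char 'c'): match length 0
  offset=4 (pos 2, char 'c'): match length 0
  offset=5 (pos 1, char 'b'): match length 2
  offset=6 (pos 0, char 'b'): match length 1
Longest match has length 2 at offset 5.
next_char = character at position 6 + 2 = 8 -> 'b'

Best match: offset=5, length=2 (matching 'bc' starting at position 1)
LZ77 triple: (5, 2, 'b')


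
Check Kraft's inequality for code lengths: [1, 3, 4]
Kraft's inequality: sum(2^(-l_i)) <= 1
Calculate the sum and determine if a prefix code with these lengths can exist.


Sum = 2^(-1) + 2^(-3) + 2^(-4)
    = 0.5 + 0.125 + 0.0625
    = 11/16 = 0.6875
Since 0.6875 <= 1, Kraft's inequality IS satisfied.
A prefix code with these lengths CAN exist.

Kraft sum = 0.6875. Satisfied.


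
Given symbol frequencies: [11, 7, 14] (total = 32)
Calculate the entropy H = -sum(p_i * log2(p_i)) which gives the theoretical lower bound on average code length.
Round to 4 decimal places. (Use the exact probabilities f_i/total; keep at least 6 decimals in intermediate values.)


Per-symbol terms -p_i * log2(p_i) with p_i = f_i/32:
  p = 11/32 = 0.343750: log2(p) = -1.540568, -p*log2(p) = 0.529570
  p = 7/32 = 0.218750: log2(p) = -2.192645, -p*log2(p) = 0.479641
  p = 14/32 = 0.437500: log2(p) = -1.192645, -p*log2(p) = 0.521782
H = 0.529570 + 0.479641 + 0.521782 = 1.530993

H = 1.531 bits/symbol


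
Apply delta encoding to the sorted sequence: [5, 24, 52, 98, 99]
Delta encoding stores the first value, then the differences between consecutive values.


First value: 5
Deltas:
  24 - 5 = 19
  52 - 24 = 28
  98 - 52 = 46
  99 - 98 = 1


Delta encoded: [5, 19, 28, 46, 1]


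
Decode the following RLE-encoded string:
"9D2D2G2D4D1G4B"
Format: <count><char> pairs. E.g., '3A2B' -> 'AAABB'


Expanding each <count><char> pair:
  9D -> 'DDDDDDDDD'
  2D -> 'DD'
  2G -> 'GG'
  2D -> 'DD'
  4D -> 'DDDD'
  1G -> 'G'
  4B -> 'BBBB'

Decoded = DDDDDDDDDDDGGDDDDDDGBBBB


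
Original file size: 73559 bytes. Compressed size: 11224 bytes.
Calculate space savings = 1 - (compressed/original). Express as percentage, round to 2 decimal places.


ratio = compressed/original = 11224/73559 = 0.152585
savings = 1 - ratio = 1 - 0.152585 = 0.847415
as a percentage: 0.847415 * 100 = 84.74%

Space savings = 1 - 11224/73559 = 84.74%


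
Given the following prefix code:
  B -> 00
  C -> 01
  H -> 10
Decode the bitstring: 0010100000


Decoding step by step:
Bits 00 -> B
Bits 10 -> H
Bits 10 -> H
Bits 00 -> B
Bits 00 -> B


Decoded message: BHHBB


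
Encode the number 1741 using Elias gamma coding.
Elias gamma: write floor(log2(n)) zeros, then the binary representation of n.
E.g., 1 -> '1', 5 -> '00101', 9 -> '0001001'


num_bits = floor(log2(1741)) + 1 = 11
leading_zeros = num_bits - 1 = 10
binary(1741) = 11011001101

Elias gamma(1741) = '0000000000' + '11011001101' = 000000000011011001101 (21 bits)


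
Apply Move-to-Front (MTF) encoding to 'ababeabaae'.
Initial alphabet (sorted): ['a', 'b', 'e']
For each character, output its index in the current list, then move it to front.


MTF encoding:
'a': index 0 in ['a', 'b', 'e'] -> ['a', 'b', 'e']
'b': index 1 in ['a', 'b', 'e'] -> ['b', 'a', 'e']
'a': index 1 in ['b', 'a', 'e'] -> ['a', 'b', 'e']
'b': index 1 in ['a', 'b', 'e'] -> ['b', 'a', 'e']
'e': index 2 in ['b', 'a', 'e'] -> ['e', 'b', 'a']
'a': index 2 in ['e', 'b', 'a'] -> ['a', 'e', 'b']
'b': index 2 in ['a', 'e', 'b'] -> ['b', 'a', 'e']
'a': index 1 in ['b', 'a', 'e'] -> ['a', 'b', 'e']
'a': index 0 in ['a', 'b', 'e'] -> ['a', 'b', 'e']
'e': index 2 in ['a', 'b', 'e'] -> ['e', 'a', 'b']


Output: [0, 1, 1, 1, 2, 2, 2, 1, 0, 2]


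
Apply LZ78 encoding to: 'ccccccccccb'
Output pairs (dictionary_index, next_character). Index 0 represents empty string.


LZ78 encoding steps:
Dictionary: {0: ''}
Step 1: w='' (idx 0), next='c' -> output (0, 'c'), add 'c' as idx 1
Step 2: w='c' (idx 1), next='c' -> output (1, 'c'), add 'cc' as idx 2
Step 3: w='cc' (idx 2), next='c' -> output (2, 'c'), add 'ccc' as idx 3
Step 4: w='ccc' (idx 3), next='c' -> output (3, 'c'), add 'cccc' as idx 4
Step 5: w='' (idx 0), next='b' -> output (0, 'b'), add 'b' as idx 5


Encoded: [(0, 'c'), (1, 'c'), (2, 'c'), (3, 'c'), (0, 'b')]


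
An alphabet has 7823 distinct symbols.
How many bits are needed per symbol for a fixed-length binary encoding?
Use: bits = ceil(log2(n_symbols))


log2(7823) = 12.9335
Bracket: 2^12 = 4096 < 7823 <= 2^13 = 8192
So ceil(log2(7823)) = 13

bits = ceil(log2(7823)) = ceil(12.9335) = 13 bits


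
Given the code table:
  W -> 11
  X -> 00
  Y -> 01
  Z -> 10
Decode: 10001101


Decoding:
10 -> Z
00 -> X
11 -> W
01 -> Y


Result: ZXWY


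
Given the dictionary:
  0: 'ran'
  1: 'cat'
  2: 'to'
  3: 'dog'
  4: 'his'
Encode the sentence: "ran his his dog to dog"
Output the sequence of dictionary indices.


Look up each word in the dictionary:
  'ran' -> 0
  'his' -> 4
  'his' -> 4
  'dog' -> 3
  'to' -> 2
  'dog' -> 3

Encoded: [0, 4, 4, 3, 2, 3]


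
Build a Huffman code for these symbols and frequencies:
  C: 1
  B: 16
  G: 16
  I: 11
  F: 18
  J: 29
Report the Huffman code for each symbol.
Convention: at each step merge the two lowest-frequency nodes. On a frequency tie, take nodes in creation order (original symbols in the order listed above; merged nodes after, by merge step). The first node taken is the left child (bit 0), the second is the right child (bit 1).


Huffman tree construction:
Step 1: Merge C(1) + I(11) = 12
Step 2: Merge (C+I)(12) + B(16) = 28
Step 3: Merge G(16) + F(18) = 34
Step 4: Merge ((C+I)+B)(28) + J(29) = 57
Step 5: Merge (G+F)(34) + (((C+I)+B)+J)(57) = 91
Read each symbol's code off the tree from the root (left child = 0, right child = 1).

Codes:
  C: 1000 (length 4)
  B: 101 (length 3)
  G: 00 (length 2)
  I: 1001 (length 4)
  F: 01 (length 2)
  J: 11 (length 2)
Average code length: 222/91 = 2.4396 bits/symbol


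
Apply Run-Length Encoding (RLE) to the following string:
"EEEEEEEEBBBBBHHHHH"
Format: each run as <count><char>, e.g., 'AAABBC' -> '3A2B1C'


Scanning runs left to right:
  i=0: run of 'E' x 8 -> '8E'
  i=8: run of 'B' x 5 -> '5B'
  i=13: run of 'H' x 5 -> '5H'

RLE = 8E5B5H


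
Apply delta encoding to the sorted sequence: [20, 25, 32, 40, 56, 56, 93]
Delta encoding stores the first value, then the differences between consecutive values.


First value: 20
Deltas:
  25 - 20 = 5
  32 - 25 = 7
  40 - 32 = 8
  56 - 40 = 16
  56 - 56 = 0
  93 - 56 = 37


Delta encoded: [20, 5, 7, 8, 16, 0, 37]


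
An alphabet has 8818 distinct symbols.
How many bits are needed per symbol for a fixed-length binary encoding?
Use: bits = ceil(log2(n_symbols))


log2(8818) = 13.1062
Bracket: 2^13 = 8192 < 8818 <= 2^14 = 16384
So ceil(log2(8818)) = 14

bits = ceil(log2(8818)) = ceil(13.1062) = 14 bits


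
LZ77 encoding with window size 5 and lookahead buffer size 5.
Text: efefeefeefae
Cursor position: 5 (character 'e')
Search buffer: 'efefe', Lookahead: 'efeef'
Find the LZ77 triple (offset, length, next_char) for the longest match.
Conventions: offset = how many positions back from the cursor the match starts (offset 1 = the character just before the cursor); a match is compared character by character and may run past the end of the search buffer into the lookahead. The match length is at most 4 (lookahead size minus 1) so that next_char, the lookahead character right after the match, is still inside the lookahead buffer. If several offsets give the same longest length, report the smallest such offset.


Try each offset into the search buffer:
  offset=1 (pos 4, char 'e'): match length 1
  offset=2 (pos 3, char 'f'): match length 0
  offset=3 (pos 2, char 'e'): match length 4
  offset=4 (pos 1, char 'f'): match length 0
  offset=5 (pos 0, char 'e'): match length 3
Longest match has length 4 at offset 3.
next_char = character at position 5 + 4 = 9 -> 'f'

Best match: offset=3, length=4 (matching 'efee' starting at position 2)
LZ77 triple: (3, 4, 'f')


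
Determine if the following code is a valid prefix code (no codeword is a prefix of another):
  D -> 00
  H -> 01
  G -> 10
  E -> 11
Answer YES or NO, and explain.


Checking each pair (does one codeword prefix another?):
  D='00' vs H='01': no prefix
  D='00' vs G='10': no prefix
  D='00' vs E='11': no prefix
  H='01' vs D='00': no prefix
  H='01' vs G='10': no prefix
  H='01' vs E='11': no prefix
  G='10' vs D='00': no prefix
  G='10' vs H='01': no prefix
  G='10' vs E='11': no prefix
  E='11' vs D='00': no prefix
  E='11' vs H='01': no prefix
  E='11' vs G='10': no prefix
No violation found over all pairs.

YES -- this is a valid prefix code. No codeword is a prefix of any other codeword.


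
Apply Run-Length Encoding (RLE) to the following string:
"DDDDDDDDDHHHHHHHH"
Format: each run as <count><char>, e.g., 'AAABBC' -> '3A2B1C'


Scanning runs left to right:
  i=0: run of 'D' x 9 -> '9D'
  i=9: run of 'H' x 8 -> '8H'

RLE = 9D8H


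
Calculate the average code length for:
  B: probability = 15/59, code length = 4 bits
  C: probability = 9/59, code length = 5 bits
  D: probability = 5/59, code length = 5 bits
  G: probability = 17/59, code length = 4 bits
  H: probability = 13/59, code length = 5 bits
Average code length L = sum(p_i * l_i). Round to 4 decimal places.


Weighted contributions p_i * l_i:
  B: (15/59) * 4 = 60/59
  C: (9/59) * 5 = 45/59
  D: (5/59) * 5 = 25/59
  G: (17/59) * 4 = 68/59
  H: (13/59) * 5 = 65/59
Sum = (60 + 45 + 25 + 68 + 65)/59 = 263/59

L = 263/59 = 4.4576 bits/symbol


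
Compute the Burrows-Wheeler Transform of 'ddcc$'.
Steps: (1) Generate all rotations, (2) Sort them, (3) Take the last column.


Rotations (sorted):
  0: $ddcc -> last char: c
  1: c$ddc -> last char: c
  2: cc$dd -> last char: d
  3: dcc$d -> last char: d
  4: ddcc$ -> last char: $


BWT = ccdd$


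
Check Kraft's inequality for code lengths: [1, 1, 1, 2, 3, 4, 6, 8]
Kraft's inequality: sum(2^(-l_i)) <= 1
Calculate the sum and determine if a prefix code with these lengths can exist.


Sum = 2^(-1) + 2^(-1) + 2^(-1) + 2^(-2) + 2^(-3) + 2^(-4) + 2^(-6) + 2^(-8)
    = 0.5 + 0.5 + 0.5 + 0.25 + 0.125 + 0.0625 + 0.015625 + 0.00390625
    = 501/256 = 1.95703125
Since 1.95703125 > 1, Kraft's inequality is NOT satisfied.
A prefix code with these lengths CANNOT exist.

Kraft sum = 1.95703125. Not satisfied.


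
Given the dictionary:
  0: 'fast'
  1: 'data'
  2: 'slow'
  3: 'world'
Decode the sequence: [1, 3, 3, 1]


Look up each index in the dictionary:
  1 -> 'data'
  3 -> 'world'
  3 -> 'world'
  1 -> 'data'

Decoded: "data world world data"


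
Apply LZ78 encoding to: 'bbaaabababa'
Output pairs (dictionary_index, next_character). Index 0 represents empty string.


LZ78 encoding steps:
Dictionary: {0: ''}
Step 1: w='' (idx 0), next='b' -> output (0, 'b'), add 'b' as idx 1
Step 2: w='b' (idx 1), next='a' -> output (1, 'a'), add 'ba' as idx 2
Step 3: w='' (idx 0), next='a' -> output (0, 'a'), add 'a' as idx 3
Step 4: w='a' (idx 3), next='b' -> output (3, 'b'), add 'ab' as idx 4
Step 5: w='ab' (idx 4), next='a' -> output (4, 'a'), add 'aba' as idx 5
Step 6: w='ba' (idx 2), end of input -> output (2, '')


Encoded: [(0, 'b'), (1, 'a'), (0, 'a'), (3, 'b'), (4, 'a'), (2, '')]


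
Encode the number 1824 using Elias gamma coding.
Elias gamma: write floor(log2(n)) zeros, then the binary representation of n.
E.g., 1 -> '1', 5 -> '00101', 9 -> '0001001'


num_bits = floor(log2(1824)) + 1 = 11
leading_zeros = num_bits - 1 = 10
binary(1824) = 11100100000

Elias gamma(1824) = '0000000000' + '11100100000' = 000000000011100100000 (21 bits)


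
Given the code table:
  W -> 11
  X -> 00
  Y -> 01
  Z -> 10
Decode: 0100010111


Decoding:
01 -> Y
00 -> X
01 -> Y
01 -> Y
11 -> W


Result: YXYYW


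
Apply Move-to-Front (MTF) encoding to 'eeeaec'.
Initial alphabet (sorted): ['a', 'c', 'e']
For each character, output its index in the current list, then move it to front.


MTF encoding:
'e': index 2 in ['a', 'c', 'e'] -> ['e', 'a', 'c']
'e': index 0 in ['e', 'a', 'c'] -> ['e', 'a', 'c']
'e': index 0 in ['e', 'a', 'c'] -> ['e', 'a', 'c']
'a': index 1 in ['e', 'a', 'c'] -> ['a', 'e', 'c']
'e': index 1 in ['a', 'e', 'c'] -> ['e', 'a', 'c']
'c': index 2 in ['e', 'a', 'c'] -> ['c', 'e', 'a']


Output: [2, 0, 0, 1, 1, 2]


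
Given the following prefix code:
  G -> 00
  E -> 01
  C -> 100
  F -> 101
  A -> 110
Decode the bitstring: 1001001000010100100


Decoding step by step:
Bits 100 -> C
Bits 100 -> C
Bits 100 -> C
Bits 00 -> G
Bits 101 -> F
Bits 00 -> G
Bits 100 -> C


Decoded message: CCCGFGC


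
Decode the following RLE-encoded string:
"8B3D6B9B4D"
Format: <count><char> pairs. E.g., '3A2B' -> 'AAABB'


Expanding each <count><char> pair:
  8B -> 'BBBBBBBB'
  3D -> 'DDD'
  6B -> 'BBBBBB'
  9B -> 'BBBBBBBBB'
  4D -> 'DDDD'

Decoded = BBBBBBBBDDDBBBBBBBBBBBBBBBDDDD


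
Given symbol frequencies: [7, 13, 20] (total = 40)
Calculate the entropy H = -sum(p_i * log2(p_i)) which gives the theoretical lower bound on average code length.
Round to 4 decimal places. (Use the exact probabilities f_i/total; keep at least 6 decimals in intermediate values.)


Per-symbol terms -p_i * log2(p_i) with p_i = f_i/40:
  p = 7/40 = 0.175000: log2(p) = -2.514573, -p*log2(p) = 0.440050
  p = 13/40 = 0.325000: log2(p) = -1.621488, -p*log2(p) = 0.526984
  p = 20/40 = 0.500000: log2(p) = -1.000000, -p*log2(p) = 0.500000
H = 0.440050 + 0.526984 + 0.500000 = 1.467034

H = 1.467 bits/symbol


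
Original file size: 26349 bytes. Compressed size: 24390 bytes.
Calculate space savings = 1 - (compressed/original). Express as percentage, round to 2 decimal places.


ratio = compressed/original = 24390/26349 = 0.925652
savings = 1 - ratio = 1 - 0.925652 = 0.074348
as a percentage: 0.074348 * 100 = 7.43%

Space savings = 1 - 24390/26349 = 7.43%


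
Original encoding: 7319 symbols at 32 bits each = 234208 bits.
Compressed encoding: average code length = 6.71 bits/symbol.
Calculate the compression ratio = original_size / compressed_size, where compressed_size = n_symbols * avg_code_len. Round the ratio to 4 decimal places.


original_size = n_symbols * orig_bits = 7319 * 32 = 234208 bits
compressed_size = n_symbols * avg_code_len = 7319 * 6.71 = 49110.49 bits
ratio = original_size / compressed_size = 234208 / 49110.49 = 4.769

Compression ratio = 4.769


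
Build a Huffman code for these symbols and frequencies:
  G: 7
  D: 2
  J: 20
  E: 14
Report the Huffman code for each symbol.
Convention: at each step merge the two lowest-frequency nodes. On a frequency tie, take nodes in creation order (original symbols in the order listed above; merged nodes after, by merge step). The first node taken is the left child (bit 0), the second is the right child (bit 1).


Huffman tree construction:
Step 1: Merge D(2) + G(7) = 9
Step 2: Merge (D+G)(9) + E(14) = 23
Step 3: Merge J(20) + ((D+G)+E)(23) = 43
Read each symbol's code off the tree from the root (left child = 0, right child = 1).

Codes:
  G: 101 (length 3)
  D: 100 (length 3)
  J: 0 (length 1)
  E: 11 (length 2)
Average code length: 75/43 = 1.7442 bits/symbol


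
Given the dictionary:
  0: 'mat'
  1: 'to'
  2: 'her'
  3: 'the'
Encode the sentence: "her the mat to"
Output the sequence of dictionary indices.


Look up each word in the dictionary:
  'her' -> 2
  'the' -> 3
  'mat' -> 0
  'to' -> 1

Encoded: [2, 3, 0, 1]


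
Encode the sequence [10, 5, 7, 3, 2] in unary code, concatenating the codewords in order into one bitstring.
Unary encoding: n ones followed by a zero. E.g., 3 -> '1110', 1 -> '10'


Encode each number as n ones followed by a terminating 0:
  10 -> 11111111110 (11 bits)
  5 -> 111110 (6 bits)
  7 -> 11111110 (8 bits)
  3 -> 1110 (4 bits)
  2 -> 110 (3 bits)
Total length = 11 + 6 + 8 + 4 + 3 = 32 bits.

Unary([10, 5, 7, 3, 2]) = 11111111110111110111111101110110 (32 bits)


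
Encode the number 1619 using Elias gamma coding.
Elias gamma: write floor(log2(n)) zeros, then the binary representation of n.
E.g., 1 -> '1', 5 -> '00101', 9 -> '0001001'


num_bits = floor(log2(1619)) + 1 = 11
leading_zeros = num_bits - 1 = 10
binary(1619) = 11001010011

Elias gamma(1619) = '0000000000' + '11001010011' = 000000000011001010011 (21 bits)


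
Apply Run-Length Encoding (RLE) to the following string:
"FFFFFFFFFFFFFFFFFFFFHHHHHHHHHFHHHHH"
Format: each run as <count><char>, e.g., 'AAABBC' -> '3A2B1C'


Scanning runs left to right:
  i=0: run of 'F' x 20 -> '20F'
  i=20: run of 'H' x 9 -> '9H'
  i=29: run of 'F' x 1 -> '1F'
  i=30: run of 'H' x 5 -> '5H'

RLE = 20F9H1F5H


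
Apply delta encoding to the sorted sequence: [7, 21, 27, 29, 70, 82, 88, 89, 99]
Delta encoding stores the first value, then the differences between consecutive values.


First value: 7
Deltas:
  21 - 7 = 14
  27 - 21 = 6
  29 - 27 = 2
  70 - 29 = 41
  82 - 70 = 12
  88 - 82 = 6
  89 - 88 = 1
  99 - 89 = 10


Delta encoded: [7, 14, 6, 2, 41, 12, 6, 1, 10]


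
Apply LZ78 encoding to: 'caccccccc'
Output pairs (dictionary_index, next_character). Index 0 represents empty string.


LZ78 encoding steps:
Dictionary: {0: ''}
Step 1: w='' (idx 0), next='c' -> output (0, 'c'), add 'c' as idx 1
Step 2: w='' (idx 0), next='a' -> output (0, 'a'), add 'a' as idx 2
Step 3: w='c' (idx 1), next='c' -> output (1, 'c'), add 'cc' as idx 3
Step 4: w='cc' (idx 3), next='c' -> output (3, 'c'), add 'ccc' as idx 4
Step 5: w='cc' (idx 3), end of input -> output (3, '')


Encoded: [(0, 'c'), (0, 'a'), (1, 'c'), (3, 'c'), (3, '')]


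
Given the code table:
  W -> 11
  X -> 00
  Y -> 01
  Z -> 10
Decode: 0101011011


Decoding:
01 -> Y
01 -> Y
01 -> Y
10 -> Z
11 -> W


Result: YYYZW


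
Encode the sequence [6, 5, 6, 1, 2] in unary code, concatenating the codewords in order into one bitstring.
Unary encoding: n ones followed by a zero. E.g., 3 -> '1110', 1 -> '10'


Encode each number as n ones followed by a terminating 0:
  6 -> 1111110 (7 bits)
  5 -> 111110 (6 bits)
  6 -> 1111110 (7 bits)
  1 -> 10 (2 bits)
  2 -> 110 (3 bits)
Total length = 7 + 6 + 7 + 2 + 3 = 25 bits.

Unary([6, 5, 6, 1, 2]) = 1111110111110111111010110 (25 bits)


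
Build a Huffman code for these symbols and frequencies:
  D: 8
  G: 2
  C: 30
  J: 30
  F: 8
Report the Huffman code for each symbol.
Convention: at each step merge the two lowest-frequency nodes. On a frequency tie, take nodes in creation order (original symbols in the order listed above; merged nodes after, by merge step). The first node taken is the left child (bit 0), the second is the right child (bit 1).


Huffman tree construction:
Step 1: Merge G(2) + D(8) = 10
Step 2: Merge F(8) + (G+D)(10) = 18
Step 3: Merge (F+(G+D))(18) + C(30) = 48
Step 4: Merge J(30) + ((F+(G+D))+C)(48) = 78
Read each symbol's code off the tree from the root (left child = 0, right child = 1).

Codes:
  D: 1011 (length 4)
  G: 1010 (length 4)
  C: 11 (length 2)
  J: 0 (length 1)
  F: 100 (length 3)
Average code length: 154/78 = 1.9744 bits/symbol


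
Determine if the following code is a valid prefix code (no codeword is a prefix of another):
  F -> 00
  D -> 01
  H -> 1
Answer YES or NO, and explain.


Checking each pair (does one codeword prefix another?):
  F='00' vs D='01': no prefix
  F='00' vs H='1': no prefix
  D='01' vs F='00': no prefix
  D='01' vs H='1': no prefix
  H='1' vs F='00': no prefix
  H='1' vs D='01': no prefix
No violation found over all pairs.

YES -- this is a valid prefix code. No codeword is a prefix of any other codeword.
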